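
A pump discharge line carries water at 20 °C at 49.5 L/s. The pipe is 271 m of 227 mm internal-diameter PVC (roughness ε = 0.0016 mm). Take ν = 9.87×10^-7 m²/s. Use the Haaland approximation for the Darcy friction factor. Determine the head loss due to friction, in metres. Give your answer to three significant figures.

h_f ≈ 1.33 m

V = 4Q/(πD²) = 4·0.0495/(π·0.227²) = 1.223 m/s
Re = VD/ν = 1.223·0.227/9.87×10^-7 = 2.81×10^5 → turbulent
ε/D = 0.0016/227 = 7.05×10^-6
Haaland: f = 0.01457
h_f = f(L/D)V²/(2g) = 0.01457·(271/0.227)·1.223²/(2·9.81) = 1.326 m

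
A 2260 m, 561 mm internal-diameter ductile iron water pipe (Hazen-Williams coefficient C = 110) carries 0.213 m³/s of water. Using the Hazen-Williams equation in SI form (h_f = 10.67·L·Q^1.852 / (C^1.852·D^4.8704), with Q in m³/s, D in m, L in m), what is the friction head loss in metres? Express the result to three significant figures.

h_f ≈ 3.81 m

h_f = 10.67·2260·0.213^1.852 / (110^1.852·0.561^4.8704) = 3.806 m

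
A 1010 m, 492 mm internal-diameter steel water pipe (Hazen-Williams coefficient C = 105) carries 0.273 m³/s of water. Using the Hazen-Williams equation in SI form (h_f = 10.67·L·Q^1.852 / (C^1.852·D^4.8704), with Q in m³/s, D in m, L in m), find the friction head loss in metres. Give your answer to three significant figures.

h_f = 10.67·1010·0.273^1.852 / (105^1.852·0.492^4.8704) = 5.562 m

h_f ≈ 5.56 m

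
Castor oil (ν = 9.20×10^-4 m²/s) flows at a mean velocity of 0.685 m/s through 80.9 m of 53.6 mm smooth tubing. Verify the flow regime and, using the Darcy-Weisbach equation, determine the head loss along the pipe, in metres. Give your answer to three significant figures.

h_f ≈ 57.9 m

Re = VD/ν = 0.685·0.05360/9.20×10^-4 = 39.9 → laminar (Re < 2300)
f = 64/Re = 1.604
h_f = f(L/D)V²/(2g) = 1.604·(80.9/0.05360)·0.685²/(2·9.81) = 57.89 m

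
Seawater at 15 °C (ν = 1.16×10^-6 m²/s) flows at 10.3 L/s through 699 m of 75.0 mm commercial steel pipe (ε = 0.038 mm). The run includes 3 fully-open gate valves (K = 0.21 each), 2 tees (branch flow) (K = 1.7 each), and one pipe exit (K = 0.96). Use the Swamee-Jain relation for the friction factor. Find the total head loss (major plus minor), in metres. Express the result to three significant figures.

V = 4Q/(πD²) = 2.331 m/s; V²/2g = 0.2770 m
Re = 1.51×10^5, ε/D = 5.07×10^-4 → f = 0.01949 (Swamee-Jain)
Major: h_f = f(L/D)·V²/2g = 0.01949·9320·0.2770 = 50.34 m
Minor: ΣK = 4.99; h_m = ΣK·V²/2g = 1.382 m
Total H_L = 50.34 + 1.382 = 51.72 m

H_L ≈ 51.7 m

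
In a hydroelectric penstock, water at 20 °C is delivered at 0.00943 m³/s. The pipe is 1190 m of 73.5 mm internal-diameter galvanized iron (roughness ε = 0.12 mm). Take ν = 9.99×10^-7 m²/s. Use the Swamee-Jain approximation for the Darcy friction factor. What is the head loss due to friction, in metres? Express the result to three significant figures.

V = 4Q/(πD²) = 4·0.00943/(π·0.0735²) = 2.223 m/s
Re = VD/ν = 2.223·0.0735/9.99×10^-7 = 1.64×10^5 → turbulent
ε/D = 0.12/73.5 = 0.00163
Swamee-Jain: f = 0.02362
h_f = f(L/D)V²/(2g) = 0.02362·(1190/0.0735)·2.223²/(2·9.81) = 96.27 m

h_f ≈ 96.3 m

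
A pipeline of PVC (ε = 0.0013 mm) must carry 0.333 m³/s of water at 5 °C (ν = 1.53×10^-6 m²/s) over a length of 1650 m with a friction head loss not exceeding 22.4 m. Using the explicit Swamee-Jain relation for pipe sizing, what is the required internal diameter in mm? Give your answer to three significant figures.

D ≈ 389 mm

Swamee-Jain (Type III): D = 0.66·[ε^1.25·(LQ²/(gh_f))^4.75 + ν·Q^9.4·(L/(gh_f))^5.2]^0.04
LQ²/(gh_f) = 0.8326; L/(gh_f) = 7.509
Term 1 = ε^1.25·(…)^4.75 = 1.84×10^-8; Term 2 = ν·Q^9.4·(…)^5.2 = 1.77×10^-6
D = 0.66·(1.84×10^-8 + 1.77×10^-6)^0.04 = 0.3887 m = 389 mm
Check: V = 2.81 m/s, Re = 7.13×10^5, f = 0.01237, h_f = 21.1 m ≈ 22.4 m ✓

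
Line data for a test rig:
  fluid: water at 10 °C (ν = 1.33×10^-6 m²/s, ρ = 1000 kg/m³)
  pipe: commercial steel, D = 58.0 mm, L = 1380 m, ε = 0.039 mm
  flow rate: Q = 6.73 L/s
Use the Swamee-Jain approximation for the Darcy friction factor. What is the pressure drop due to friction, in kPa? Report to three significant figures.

V = 4Q/(πD²) = 4·0.00673/(π·0.0580²) = 2.547 m/s
Re = VD/ν = 2.547·0.0580/1.33×10^-6 = 1.11×10^5 → turbulent
ε/D = 0.039/58.0 = 6.72×10^-4
Swamee-Jain: f = 0.02088
h_f = f(L/D)V²/(2g) = 0.02088·(1380/0.0580)·2.547²/(2·9.81) = 164.3 m
Δp = ρg·h_f = 1000·9.81·164.3 = 1612 kPa

Δp ≈ 1610 kPa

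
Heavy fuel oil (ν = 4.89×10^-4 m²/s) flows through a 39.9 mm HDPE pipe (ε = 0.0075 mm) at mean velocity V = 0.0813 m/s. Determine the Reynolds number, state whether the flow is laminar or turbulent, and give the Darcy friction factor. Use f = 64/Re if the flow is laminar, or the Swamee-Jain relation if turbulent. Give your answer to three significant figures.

Re = VD/ν = 0.08130·0.0399/4.89×10^-4 = 6.63
Re < 2300 → laminar → f = 64/Re = 9.648

Re ≈ 6.63; laminar; f = 64/Re ≈ 9.65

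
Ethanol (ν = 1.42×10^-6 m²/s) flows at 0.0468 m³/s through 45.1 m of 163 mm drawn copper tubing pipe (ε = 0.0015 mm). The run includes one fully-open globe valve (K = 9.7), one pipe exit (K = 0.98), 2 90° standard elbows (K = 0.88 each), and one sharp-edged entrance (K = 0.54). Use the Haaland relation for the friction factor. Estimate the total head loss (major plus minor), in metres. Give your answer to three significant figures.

H_L ≈ 4.38 m

V = 4Q/(πD²) = 2.243 m/s; V²/2g = 0.2564 m
Re = 2.57×10^5, ε/D = 9.20×10^-6 → f = 0.01483 (Haaland)
Major: h_f = f(L/D)·V²/2g = 0.01483·276.7·0.2564 = 1.052 m
Minor: ΣK = 13.0; h_m = ΣK·V²/2g = 3.328 m
Total H_L = 1.052 + 3.328 = 4.380 m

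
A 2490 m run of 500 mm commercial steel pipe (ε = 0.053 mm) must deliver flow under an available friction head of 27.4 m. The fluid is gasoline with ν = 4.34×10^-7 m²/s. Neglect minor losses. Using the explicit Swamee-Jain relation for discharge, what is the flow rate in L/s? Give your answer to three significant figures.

Q ≈ 575 L/s

Swamee-Jain (Type II): Q = -0.965·√(gD⁵h_f/L)·ln[ε/(3.7D) + √(3.17ν²L/(gD³h_f))]
√(gD⁵h_f/L) = √(9.81·0.500⁵·27.4/2490) = 0.05808
ε/(3.7D) = 2.86×10^-5; √(3.17ν²L/(gD³h_f)) = 6.65×10^-6
Q = -0.965·0.05808·ln(3.530×10^-5) = 0.5746 m³/s
Check: V = 2.93 m/s, Re = 3.37×10^6, f = 0.01268, h_f = 27.6 m ≈ 27.4 m ✓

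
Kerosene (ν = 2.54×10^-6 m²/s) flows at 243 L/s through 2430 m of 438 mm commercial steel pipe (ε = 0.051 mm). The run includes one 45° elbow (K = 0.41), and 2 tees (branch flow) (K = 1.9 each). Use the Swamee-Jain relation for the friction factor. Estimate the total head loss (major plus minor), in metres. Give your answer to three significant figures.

V = 4Q/(πD²) = 1.613 m/s; V²/2g = 0.1326 m
Re = 2.78×10^5, ε/D = 1.16×10^-4 → f = 0.01575 (Swamee-Jain)
Major: h_f = f(L/D)·V²/2g = 0.01575·5548·0.1326 = 11.58 m
Minor: ΣK = 4.21; h_m = ΣK·V²/2g = 0.5581 m
Total H_L = 11.58 + 0.5581 = 12.14 m

H_L ≈ 12.1 m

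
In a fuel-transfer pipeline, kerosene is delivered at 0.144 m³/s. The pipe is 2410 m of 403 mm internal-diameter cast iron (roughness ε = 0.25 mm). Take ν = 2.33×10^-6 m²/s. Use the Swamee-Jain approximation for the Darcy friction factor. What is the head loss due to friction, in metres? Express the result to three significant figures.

h_f ≈ 7.61 m

V = 4Q/(πD²) = 4·0.144/(π·0.403²) = 1.129 m/s
Re = VD/ν = 1.129·0.403/2.33×10^-6 = 1.95×10^5 → turbulent
ε/D = 0.25/403 = 6.20×10^-4
Swamee-Jain: f = 0.01958
h_f = f(L/D)V²/(2g) = 0.01958·(2410/0.403)·1.129²/(2·9.81) = 7.605 m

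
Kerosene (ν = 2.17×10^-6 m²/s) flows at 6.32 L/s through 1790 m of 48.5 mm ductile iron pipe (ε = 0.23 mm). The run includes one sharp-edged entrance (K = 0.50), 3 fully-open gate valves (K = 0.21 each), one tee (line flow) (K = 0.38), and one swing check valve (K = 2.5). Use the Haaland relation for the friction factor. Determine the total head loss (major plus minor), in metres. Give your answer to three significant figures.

V = 4Q/(πD²) = 3.421 m/s; V²/2g = 0.5965 m
Re = 7.65×10^4, ε/D = 0.00474 → f = 0.03109 (Haaland)
Major: h_f = f(L/D)·V²/2g = 0.03109·36907·0.5965 = 684.3 m
Minor: ΣK = 4.01; h_m = ΣK·V²/2g = 2.392 m
Total H_L = 684.3 + 2.392 = 686.7 m

H_L ≈ 687 m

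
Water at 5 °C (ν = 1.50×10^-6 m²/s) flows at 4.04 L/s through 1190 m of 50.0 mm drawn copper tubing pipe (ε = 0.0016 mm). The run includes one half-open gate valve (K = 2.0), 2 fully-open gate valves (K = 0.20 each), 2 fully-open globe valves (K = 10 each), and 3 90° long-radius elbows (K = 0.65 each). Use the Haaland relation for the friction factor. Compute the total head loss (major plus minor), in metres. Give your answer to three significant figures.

V = 4Q/(πD²) = 2.058 m/s; V²/2g = 0.2158 m
Re = 6.86×10^4, ε/D = 3.20×10^-5 → f = 0.01941 (Haaland)
Major: h_f = f(L/D)·V²/2g = 0.01941·23800·0.2158 = 99.70 m
Minor: ΣK = 24.4; h_m = ΣK·V²/2g = 5.254 m
Total H_L = 99.70 + 5.254 = 105.0 m

H_L ≈ 105 m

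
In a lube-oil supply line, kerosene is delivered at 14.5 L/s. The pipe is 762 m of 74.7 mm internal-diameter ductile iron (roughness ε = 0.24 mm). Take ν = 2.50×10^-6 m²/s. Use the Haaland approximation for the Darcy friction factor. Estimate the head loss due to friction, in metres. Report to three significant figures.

h_f ≈ 159 m

V = 4Q/(πD²) = 4·0.0145/(π·0.0747²) = 3.309 m/s
Re = VD/ν = 3.309·0.0747/2.50×10^-6 = 9.89×10^4 → turbulent
ε/D = 0.24/74.7 = 0.00321
Haaland: f = 0.02786
h_f = f(L/D)V²/(2g) = 0.02786·(762/0.0747)·3.309²/(2·9.81) = 158.6 m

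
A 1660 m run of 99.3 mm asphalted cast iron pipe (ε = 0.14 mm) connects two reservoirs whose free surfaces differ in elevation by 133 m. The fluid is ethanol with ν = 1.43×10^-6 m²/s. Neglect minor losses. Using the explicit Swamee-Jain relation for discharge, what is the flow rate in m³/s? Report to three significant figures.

Q ≈ 0.0204 m³/s

Swamee-Jain (Type II): Q = -0.965·√(gD⁵h_f/L)·ln[ε/(3.7D) + √(3.17ν²L/(gD³h_f))]
√(gD⁵h_f/L) = √(9.81·0.0993⁵·133/1660) = 0.002755
ε/(3.7D) = 3.81×10^-4; √(3.17ν²L/(gD³h_f)) = 9.18×10^-5
Q = -0.965·0.002755·ln(4.728×10^-4) = 0.02035 m³/s
Check: V = 2.63 m/s, Re = 1.83×10^5, f = 0.02278, h_f = 134 m ≈ 133 m ✓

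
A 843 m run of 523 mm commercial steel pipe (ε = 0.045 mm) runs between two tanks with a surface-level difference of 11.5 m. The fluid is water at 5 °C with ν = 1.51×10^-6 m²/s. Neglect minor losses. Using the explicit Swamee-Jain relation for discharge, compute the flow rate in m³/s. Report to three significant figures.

Q ≈ 0.703 m³/s

Swamee-Jain (Type II): Q = -0.965·√(gD⁵h_f/L)·ln[ε/(3.7D) + √(3.17ν²L/(gD³h_f))]
√(gD⁵h_f/L) = √(9.81·0.523⁵·11.5/843) = 0.07236
ε/(3.7D) = 2.33×10^-5; √(3.17ν²L/(gD³h_f)) = 1.94×10^-5
Q = -0.965·0.07236·ln(4.269×10^-5) = 0.7026 m³/s
Check: V = 3.27 m/s, Re = 1.13×10^6, f = 0.01315, h_f = 11.6 m ≈ 11.5 m ✓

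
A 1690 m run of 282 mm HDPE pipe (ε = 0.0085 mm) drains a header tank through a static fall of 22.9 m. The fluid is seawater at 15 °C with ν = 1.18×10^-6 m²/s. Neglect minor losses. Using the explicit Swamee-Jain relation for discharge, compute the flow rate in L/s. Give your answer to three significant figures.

Swamee-Jain (Type II): Q = -0.965·√(gD⁵h_f/L)·ln[ε/(3.7D) + √(3.17ν²L/(gD³h_f))]
√(gD⁵h_f/L) = √(9.81·0.282⁵·22.9/1690) = 0.01540
ε/(3.7D) = 8.15×10^-6; √(3.17ν²L/(gD³h_f)) = 3.85×10^-5
Q = -0.965·0.01540·ln(4.663×10^-5) = 0.1482 m³/s
Check: V = 2.37 m/s, Re = 5.67×10^5, f = 0.01330, h_f = 22.9 m ≈ 22.9 m ✓

Q ≈ 148 L/s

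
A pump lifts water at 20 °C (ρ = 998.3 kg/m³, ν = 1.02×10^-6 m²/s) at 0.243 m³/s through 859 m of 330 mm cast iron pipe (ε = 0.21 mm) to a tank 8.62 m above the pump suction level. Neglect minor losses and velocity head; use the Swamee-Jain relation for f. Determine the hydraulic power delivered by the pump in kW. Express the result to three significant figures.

P_hyd ≈ 66.9 kW

V = 4Q/(πD²) = 2.841 m/s; Re = 9.19×10^5; ε/D = 6.36×10^-4; f = 0.01820
h_f = f(L/D)V²/2g = 19.49 m
Total head H = z + h_f = 8.62 + 19.49 = 28.11 m
P_hyd = ρgQH = 998.3·9.81·0.243·28.11 = 66.90 kW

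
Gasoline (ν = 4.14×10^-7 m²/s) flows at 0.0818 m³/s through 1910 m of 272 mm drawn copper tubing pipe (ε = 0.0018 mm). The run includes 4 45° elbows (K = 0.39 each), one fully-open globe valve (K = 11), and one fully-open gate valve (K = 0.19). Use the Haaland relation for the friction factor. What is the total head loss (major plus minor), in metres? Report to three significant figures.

H_L ≈ 9.69 m

V = 4Q/(πD²) = 1.408 m/s; V²/2g = 0.1010 m
Re = 9.25×10^5, ε/D = 6.62×10^-6 → f = 0.01185 (Haaland)
Major: h_f = f(L/D)·V²/2g = 0.01185·7022·0.1010 = 8.405 m
Minor: ΣK = 12.8; h_m = ΣK·V²/2g = 1.288 m
Total H_L = 8.405 + 1.288 = 9.692 m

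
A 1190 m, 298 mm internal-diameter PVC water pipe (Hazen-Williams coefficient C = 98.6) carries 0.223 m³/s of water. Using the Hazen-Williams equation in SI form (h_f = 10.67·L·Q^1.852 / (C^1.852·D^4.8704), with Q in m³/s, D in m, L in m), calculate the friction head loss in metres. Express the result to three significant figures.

h_f = 10.67·1190·0.223^1.852 / (98.6^1.852·0.298^4.8704) = 58.20 m

h_f ≈ 58.2 m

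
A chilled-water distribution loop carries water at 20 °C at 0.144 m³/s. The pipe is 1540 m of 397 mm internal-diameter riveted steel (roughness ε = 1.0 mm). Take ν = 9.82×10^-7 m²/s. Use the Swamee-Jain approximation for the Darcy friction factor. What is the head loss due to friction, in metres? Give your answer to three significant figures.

h_f ≈ 6.79 m

V = 4Q/(πD²) = 4·0.144/(π·0.397²) = 1.163 m/s
Re = VD/ν = 1.163·0.397/9.82×10^-7 = 4.70×10^5 → turbulent
ε/D = 1.0/397 = 0.00252
Swamee-Jain: f = 0.02537
h_f = f(L/D)V²/(2g) = 0.02537·(1540/0.397)·1.163²/(2·9.81) = 6.788 m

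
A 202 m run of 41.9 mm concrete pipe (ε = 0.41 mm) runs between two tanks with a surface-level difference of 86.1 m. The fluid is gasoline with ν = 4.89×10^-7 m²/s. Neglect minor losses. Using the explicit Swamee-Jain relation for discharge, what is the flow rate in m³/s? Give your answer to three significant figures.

Q ≈ 0.00420 m³/s

Swamee-Jain (Type II): Q = -0.965·√(gD⁵h_f/L)·ln[ε/(3.7D) + √(3.17ν²L/(gD³h_f))]
√(gD⁵h_f/L) = √(9.81·0.0419⁵·86.1/202) = 7.348×10^-4
ε/(3.7D) = 0.00264; √(3.17ν²L/(gD³h_f)) = 4.96×10^-5
Q = -0.965·7.348×10^-4·ln(0.002694) = 0.004196 m³/s
Check: V = 3.04 m/s, Re = 2.61×10^5, f = 0.03799, h_f = 86.4 m ≈ 86.1 m ✓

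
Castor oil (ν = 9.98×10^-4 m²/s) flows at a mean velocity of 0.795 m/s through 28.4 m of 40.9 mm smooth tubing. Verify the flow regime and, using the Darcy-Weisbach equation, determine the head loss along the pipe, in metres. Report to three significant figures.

Re = VD/ν = 0.795·0.04090/9.98×10^-4 = 32.6 → laminar (Re < 2300)
f = 64/Re = 1.964
h_f = f(L/D)V²/(2g) = 1.964·(28.4/0.04090)·0.795²/(2·9.81) = 43.94 m

h_f ≈ 43.9 m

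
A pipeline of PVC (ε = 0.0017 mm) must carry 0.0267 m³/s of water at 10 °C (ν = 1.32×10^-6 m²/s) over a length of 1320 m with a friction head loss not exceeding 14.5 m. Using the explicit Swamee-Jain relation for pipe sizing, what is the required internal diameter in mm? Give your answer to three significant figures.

Swamee-Jain (Type III): D = 0.66·[ε^1.25·(LQ²/(gh_f))^4.75 + ν·Q^9.4·(L/(gh_f))^5.2]^0.04
LQ²/(gh_f) = 0.006615; L/(gh_f) = 9.280
Term 1 = ε^1.25·(…)^4.75 = 2.73×10^-18; Term 2 = ν·Q^9.4·(…)^5.2 = 2.30×10^-16
D = 0.66·(2.73×10^-18 + 2.30×10^-16)^0.04 = 0.1564 m = 156 mm
Check: V = 1.39 m/s, Re = 1.65×10^5, f = 0.01623, h_f = 13.5 m ≈ 14.5 m ✓

D ≈ 156 mm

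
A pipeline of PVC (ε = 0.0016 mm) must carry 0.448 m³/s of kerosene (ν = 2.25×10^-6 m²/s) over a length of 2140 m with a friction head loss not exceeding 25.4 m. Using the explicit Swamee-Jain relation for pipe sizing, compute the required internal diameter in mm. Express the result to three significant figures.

Swamee-Jain (Type III): D = 0.66·[ε^1.25·(LQ²/(gh_f))^4.75 + ν·Q^9.4·(L/(gh_f))^5.2]^0.04
LQ²/(gh_f) = 1.724; L/(gh_f) = 8.588
Term 1 = ε^1.25·(…)^4.75 = 7.56×10^-7; Term 2 = ν·Q^9.4·(…)^5.2 = 8.52×10^-5
D = 0.66·(7.56×10^-7 + 8.52×10^-5)^0.04 = 0.4539 m = 454 mm
Check: V = 2.77 m/s, Re = 5.59×10^5, f = 0.01290, h_f = 23.8 m ≈ 25.4 m ✓

D ≈ 454 mm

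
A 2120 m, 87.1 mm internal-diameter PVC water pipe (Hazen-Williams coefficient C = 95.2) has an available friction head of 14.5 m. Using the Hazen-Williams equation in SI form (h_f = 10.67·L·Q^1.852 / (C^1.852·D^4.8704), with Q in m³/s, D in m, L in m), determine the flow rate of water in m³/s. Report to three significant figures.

Rearranging: Q = [h_f·C^1.852·D^4.8704 / (10.67·L)]^(1/1.852)
Q = [14.5·95.2^1.852·0.0871^4.8704 / (10.67·2120)]^0.540 = 0.002930 m³/s

Q ≈ 0.00293 m³/s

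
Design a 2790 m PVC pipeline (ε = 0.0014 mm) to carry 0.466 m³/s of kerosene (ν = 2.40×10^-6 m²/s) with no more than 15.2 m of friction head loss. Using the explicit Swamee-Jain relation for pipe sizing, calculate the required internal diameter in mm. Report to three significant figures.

D ≈ 543 mm

Swamee-Jain (Type III): D = 0.66·[ε^1.25·(LQ²/(gh_f))^4.75 + ν·Q^9.4·(L/(gh_f))^5.2]^0.04
LQ²/(gh_f) = 4.063; L/(gh_f) = 18.71
Term 1 = ε^1.25·(…)^4.75 = 3.76×10^-5; Term 2 = ν·Q^9.4·(…)^5.2 = 0.00755
D = 0.66·(3.76×10^-5 + 0.00755)^0.04 = 0.5429 m = 543 mm
Check: V = 2.01 m/s, Re = 4.55×10^5, f = 0.01335, h_f = 14.2 m ≈ 15.2 m ✓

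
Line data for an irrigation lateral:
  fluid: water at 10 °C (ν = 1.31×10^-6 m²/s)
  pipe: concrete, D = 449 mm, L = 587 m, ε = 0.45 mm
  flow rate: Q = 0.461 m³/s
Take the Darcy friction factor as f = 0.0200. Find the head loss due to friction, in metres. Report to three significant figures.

V = 4Q/(πD²) = 4·0.461/(π·0.449²) = 2.912 m/s
h_f = f(L/D)V²/(2g) = 0.02000·(587/0.449)·2.912²/(2·9.81) = 11.30 m

h_f ≈ 11.3 m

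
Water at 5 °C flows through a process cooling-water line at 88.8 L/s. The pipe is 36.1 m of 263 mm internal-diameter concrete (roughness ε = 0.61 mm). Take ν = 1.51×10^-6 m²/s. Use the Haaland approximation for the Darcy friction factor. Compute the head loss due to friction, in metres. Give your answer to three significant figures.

h_f ≈ 0.466 m

V = 4Q/(πD²) = 4·0.0888/(π·0.263²) = 1.635 m/s
Re = VD/ν = 1.635·0.263/1.51×10^-6 = 2.85×10^5 → turbulent
ε/D = 0.61/263 = 0.00232
Haaland: f = 0.02493
h_f = f(L/D)V²/(2g) = 0.02493·(36.1/0.263)·1.635²/(2·9.81) = 0.4659 m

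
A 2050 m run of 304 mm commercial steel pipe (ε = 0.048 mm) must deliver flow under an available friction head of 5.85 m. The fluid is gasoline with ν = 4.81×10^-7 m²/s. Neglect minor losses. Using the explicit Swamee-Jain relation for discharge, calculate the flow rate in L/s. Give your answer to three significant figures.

Q ≈ 78.3 L/s

Swamee-Jain (Type II): Q = -0.965·√(gD⁵h_f/L)·ln[ε/(3.7D) + √(3.17ν²L/(gD³h_f))]
√(gD⁵h_f/L) = √(9.81·0.304⁵·5.85/2050) = 0.008525
ε/(3.7D) = 4.27×10^-5; √(3.17ν²L/(gD³h_f)) = 3.05×10^-5
Q = -0.965·0.008525·ln(7.321×10^-5) = 0.07834 m³/s
Check: V = 1.08 m/s, Re = 6.82×10^5, f = 0.01469, h_f = 5.88 m ≈ 5.85 m ✓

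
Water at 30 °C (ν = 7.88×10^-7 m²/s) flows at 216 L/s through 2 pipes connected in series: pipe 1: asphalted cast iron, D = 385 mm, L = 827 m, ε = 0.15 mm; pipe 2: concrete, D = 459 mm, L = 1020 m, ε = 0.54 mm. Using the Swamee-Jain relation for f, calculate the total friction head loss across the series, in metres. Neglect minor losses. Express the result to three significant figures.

H ≈ 10.3 m

Pipe 1: V = 1.855 m/s, Re = 9.07×10^5, ε/D = 3.90×10^-4, f = 0.01656, h_1 = f(L/D)V²/2g = 6.242 m
Pipe 2: V = 1.305 m/s, Re = 7.60×10^5, ε/D = 0.00118, f = 0.02089, h_2 = f(L/D)V²/2g = 4.032 m
Series → Q common, losses add: H = Σh = 10.27 m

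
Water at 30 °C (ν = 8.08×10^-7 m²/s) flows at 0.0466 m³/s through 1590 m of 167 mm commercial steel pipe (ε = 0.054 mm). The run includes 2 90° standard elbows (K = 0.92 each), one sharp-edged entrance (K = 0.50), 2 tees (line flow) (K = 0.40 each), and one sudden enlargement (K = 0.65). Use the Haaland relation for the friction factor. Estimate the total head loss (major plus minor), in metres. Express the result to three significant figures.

H_L ≈ 37.1 m

V = 4Q/(πD²) = 2.127 m/s; V²/2g = 0.2307 m
Re = 4.40×10^5, ε/D = 3.23×10^-4 → f = 0.01647 (Haaland)
Major: h_f = f(L/D)·V²/2g = 0.01647·9521·0.2307 = 36.18 m
Minor: ΣK = 3.79; h_m = ΣK·V²/2g = 0.8743 m
Total H_L = 36.18 + 0.8743 = 37.06 m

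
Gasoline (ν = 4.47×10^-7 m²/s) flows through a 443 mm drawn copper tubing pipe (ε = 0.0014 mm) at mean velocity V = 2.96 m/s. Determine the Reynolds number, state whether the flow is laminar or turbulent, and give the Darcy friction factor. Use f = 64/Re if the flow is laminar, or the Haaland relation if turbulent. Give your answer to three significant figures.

Re = VD/ν = 2.960·0.443/4.47×10^-7 = 2.93×10^6
Re > 4000 → turbulent; ε/D = 3.16×10^-6
Haaland: f = 0.009856

Re ≈ 2.93×10^6; turbulent; f ≈ 0.00986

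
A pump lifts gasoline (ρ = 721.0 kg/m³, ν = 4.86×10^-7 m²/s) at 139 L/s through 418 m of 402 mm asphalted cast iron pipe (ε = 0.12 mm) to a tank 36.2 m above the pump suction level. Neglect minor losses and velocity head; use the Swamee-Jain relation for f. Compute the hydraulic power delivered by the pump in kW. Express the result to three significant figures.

P_hyd ≈ 36.6 kW

V = 4Q/(πD²) = 1.095 m/s; Re = 9.06×10^5; ε/D = 2.99×10^-4; f = 0.01581
h_f = f(L/D)V²/2g = 1.005 m
Total head H = z + h_f = 36.2 + 1.005 = 37.21 m
P_hyd = ρgQH = 721.0·9.81·0.139·37.21 = 36.58 kW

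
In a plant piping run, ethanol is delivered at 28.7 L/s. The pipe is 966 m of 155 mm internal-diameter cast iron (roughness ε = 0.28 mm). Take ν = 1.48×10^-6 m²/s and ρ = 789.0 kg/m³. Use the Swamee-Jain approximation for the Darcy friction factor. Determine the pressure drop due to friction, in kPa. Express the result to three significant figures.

V = 4Q/(πD²) = 4·0.0287/(π·0.155²) = 1.521 m/s
Re = VD/ν = 1.521·0.155/1.48×10^-6 = 1.59×10^5 → turbulent
ε/D = 0.28/155 = 0.00181
Swamee-Jain: f = 0.02417
h_f = f(L/D)V²/(2g) = 0.02417·(966/0.155)·1.521²/(2·9.81) = 17.76 m
Δp = ρg·h_f = 789.0·9.81·17.76 = 137.5 kPa

Δp ≈ 137 kPa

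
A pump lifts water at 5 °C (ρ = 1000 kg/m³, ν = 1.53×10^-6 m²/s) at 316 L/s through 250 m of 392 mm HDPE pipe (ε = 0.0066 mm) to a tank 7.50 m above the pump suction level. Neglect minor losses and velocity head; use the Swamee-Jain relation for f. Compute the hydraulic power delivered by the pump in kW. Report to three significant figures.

P_hyd ≈ 32.1 kW

V = 4Q/(πD²) = 2.618 m/s; Re = 6.71×10^5; ε/D = 1.68×10^-5; f = 0.01275
h_f = f(L/D)V²/2g = 2.841 m
Total head H = z + h_f = 7.50 + 2.841 = 10.34 m
P_hyd = ρgQH = 1000·9.81·0.316·10.34 = 32.06 kW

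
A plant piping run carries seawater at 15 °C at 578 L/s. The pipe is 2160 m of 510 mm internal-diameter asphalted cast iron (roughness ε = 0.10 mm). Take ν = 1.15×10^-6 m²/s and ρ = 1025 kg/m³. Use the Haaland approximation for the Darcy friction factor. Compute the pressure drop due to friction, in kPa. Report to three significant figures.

Δp ≈ 250 kPa

V = 4Q/(πD²) = 4·0.578/(π·0.510²) = 2.829 m/s
Re = VD/ν = 2.829·0.510/1.15×10^-6 = 1.25×10^6 → turbulent
ε/D = 0.10/510 = 1.96×10^-4
Haaland: f = 0.01440
h_f = f(L/D)V²/(2g) = 0.01440·(2160/0.510)·2.829²/(2·9.81) = 24.88 m
Δp = ρg·h_f = 1025·9.81·24.88 = 250.2 kPa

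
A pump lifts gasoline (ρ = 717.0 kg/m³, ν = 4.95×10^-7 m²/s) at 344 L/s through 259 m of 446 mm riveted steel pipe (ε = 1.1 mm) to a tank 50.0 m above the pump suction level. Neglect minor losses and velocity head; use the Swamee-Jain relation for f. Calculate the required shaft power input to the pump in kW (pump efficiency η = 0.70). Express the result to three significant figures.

P_shaft ≈ 185 kW

V = 4Q/(πD²) = 2.202 m/s; Re = 1.98×10^6; ε/D = 0.00247; f = 0.02491
h_f = f(L/D)V²/2g = 3.574 m
Total head H = z + h_f = 50.0 + 3.574 = 53.57 m
P_hyd = ρgQH = 717.0·9.81·0.344·53.57 = 129.6 kW
P_shaft = P_hyd/η = 129.6/0.70 = 185.2 kW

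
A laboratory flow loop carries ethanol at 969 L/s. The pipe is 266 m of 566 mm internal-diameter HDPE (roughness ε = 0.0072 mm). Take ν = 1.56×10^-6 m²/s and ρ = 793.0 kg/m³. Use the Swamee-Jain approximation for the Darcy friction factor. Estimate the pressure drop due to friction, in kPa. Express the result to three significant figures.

Δp ≈ 31.4 kPa

V = 4Q/(πD²) = 4·0.969/(π·0.566²) = 3.851 m/s
Re = VD/ν = 3.851·0.566/1.56×10^-6 = 1.40×10^6 → turbulent
ε/D = 0.0072/566 = 1.27×10^-5
Swamee-Jain: f = 0.01136
h_f = f(L/D)V²/(2g) = 0.01136·(266/0.566)·3.851²/(2·9.81) = 4.035 m
Δp = ρg·h_f = 793.0·9.81·4.035 = 31.39 kPa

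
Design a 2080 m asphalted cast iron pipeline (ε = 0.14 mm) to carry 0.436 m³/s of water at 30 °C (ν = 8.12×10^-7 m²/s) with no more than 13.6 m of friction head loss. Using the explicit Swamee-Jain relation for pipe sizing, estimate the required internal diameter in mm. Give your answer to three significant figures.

D ≈ 524 mm

Swamee-Jain (Type III): D = 0.66·[ε^1.25·(LQ²/(gh_f))^4.75 + ν·Q^9.4·(L/(gh_f))^5.2]^0.04
LQ²/(gh_f) = 2.964; L/(gh_f) = 15.59
Term 1 = ε^1.25·(…)^4.75 = 0.00265; Term 2 = ν·Q^9.4·(…)^5.2 = 5.29×10^-4
D = 0.66·(0.00265 + 5.29×10^-4)^0.04 = 0.5244 m = 524 mm
Check: V = 2.02 m/s, Re = 1.30×10^6, f = 0.01528, h_f = 12.6 m ≈ 13.6 m ✓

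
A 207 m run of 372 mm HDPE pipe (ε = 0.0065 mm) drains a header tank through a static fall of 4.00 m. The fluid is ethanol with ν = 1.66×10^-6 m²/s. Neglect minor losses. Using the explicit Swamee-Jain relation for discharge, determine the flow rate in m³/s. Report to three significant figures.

Q ≈ 0.364 m³/s

Swamee-Jain (Type II): Q = -0.965·√(gD⁵h_f/L)·ln[ε/(3.7D) + √(3.17ν²L/(gD³h_f))]
√(gD⁵h_f/L) = √(9.81·0.372⁵·4.00/207) = 0.03675
ε/(3.7D) = 4.72×10^-6; √(3.17ν²L/(gD³h_f)) = 2.99×10^-5
Q = -0.965·0.03675·ln(3.464×10^-5) = 0.3642 m³/s
Check: V = 3.35 m/s, Re = 7.51×10^5, f = 0.01254, h_f = 3.99 m ≈ 4.00 m ✓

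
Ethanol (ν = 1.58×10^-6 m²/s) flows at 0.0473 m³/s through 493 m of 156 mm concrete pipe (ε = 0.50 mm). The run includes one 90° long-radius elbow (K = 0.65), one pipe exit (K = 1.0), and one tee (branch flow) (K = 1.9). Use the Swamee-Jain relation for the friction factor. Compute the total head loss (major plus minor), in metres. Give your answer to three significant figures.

H_L ≈ 28.1 m

V = 4Q/(πD²) = 2.475 m/s; V²/2g = 0.3121 m
Re = 2.44×10^5, ε/D = 0.00321 → f = 0.02735 (Swamee-Jain)
Major: h_f = f(L/D)·V²/2g = 0.02735·3160·0.3121 = 26.98 m
Minor: ΣK = 3.55; h_m = ΣK·V²/2g = 1.108 m
Total H_L = 26.98 + 1.108 = 28.09 m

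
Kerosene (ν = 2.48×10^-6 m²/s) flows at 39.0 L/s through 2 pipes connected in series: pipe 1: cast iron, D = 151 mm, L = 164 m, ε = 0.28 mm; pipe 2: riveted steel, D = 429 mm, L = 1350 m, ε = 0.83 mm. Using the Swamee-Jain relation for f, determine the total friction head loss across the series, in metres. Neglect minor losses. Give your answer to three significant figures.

Pipe 1: V = 2.178 m/s, Re = 1.33×10^5, ε/D = 0.00185, f = 0.02453, h_1 = f(L/D)V²/2g = 6.440 m
Pipe 2: V = 0.2698 m/s, Re = 4.67×10^4, ε/D = 0.00193, f = 0.02681, h_2 = f(L/D)V²/2g = 0.3130 m
Series → Q common, losses add: H = Σh = 6.753 m

H ≈ 6.75 m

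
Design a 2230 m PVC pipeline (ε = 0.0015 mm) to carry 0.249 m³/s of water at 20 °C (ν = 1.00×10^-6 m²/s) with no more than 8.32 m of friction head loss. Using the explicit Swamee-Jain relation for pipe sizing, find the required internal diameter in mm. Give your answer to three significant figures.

D ≈ 448 mm

Swamee-Jain (Type III): D = 0.66·[ε^1.25·(LQ²/(gh_f))^4.75 + ν·Q^9.4·(L/(gh_f))^5.2]^0.04
LQ²/(gh_f) = 1.694; L/(gh_f) = 27.32
Term 1 = ε^1.25·(…)^4.75 = 6.42×10^-7; Term 2 = ν·Q^9.4·(…)^5.2 = 6.22×10^-5
D = 0.66·(6.42×10^-7 + 6.22×10^-5)^0.04 = 0.4482 m = 448 mm
Check: V = 1.58 m/s, Re = 7.07×10^5, f = 0.01238, h_f = 7.82 m ≈ 8.32 m ✓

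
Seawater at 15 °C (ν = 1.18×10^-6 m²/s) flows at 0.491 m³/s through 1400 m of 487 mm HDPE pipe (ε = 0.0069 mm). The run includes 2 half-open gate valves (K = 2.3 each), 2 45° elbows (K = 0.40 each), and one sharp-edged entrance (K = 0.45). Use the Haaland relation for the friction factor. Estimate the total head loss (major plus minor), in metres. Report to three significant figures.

H_L ≈ 14.0 m

V = 4Q/(πD²) = 2.636 m/s; V²/2g = 0.3541 m
Re = 1.09×10^6, ε/D = 1.42×10^-5 → f = 0.01170 (Haaland)
Major: h_f = f(L/D)·V²/2g = 0.01170·2875·0.3541 = 11.91 m
Minor: ΣK = 5.85; h_m = ΣK·V²/2g = 2.072 m
Total H_L = 11.91 + 2.072 = 13.98 m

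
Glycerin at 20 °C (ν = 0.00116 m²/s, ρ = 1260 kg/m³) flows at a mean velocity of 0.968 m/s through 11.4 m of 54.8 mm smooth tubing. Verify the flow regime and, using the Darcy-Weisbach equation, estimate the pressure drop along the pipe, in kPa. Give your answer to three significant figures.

Δp ≈ 172 kPa

Re = VD/ν = 0.968·0.05480/0.00116 = 45.7 → laminar (Re < 2300)
f = 64/Re = 1.400
h_f = f(L/D)V²/(2g) = 1.400·(11.4/0.05480)·0.968²/(2·9.81) = 13.90 m
Δp = ρg·h_f = 1260·9.81·13.90 = 171.9 kPa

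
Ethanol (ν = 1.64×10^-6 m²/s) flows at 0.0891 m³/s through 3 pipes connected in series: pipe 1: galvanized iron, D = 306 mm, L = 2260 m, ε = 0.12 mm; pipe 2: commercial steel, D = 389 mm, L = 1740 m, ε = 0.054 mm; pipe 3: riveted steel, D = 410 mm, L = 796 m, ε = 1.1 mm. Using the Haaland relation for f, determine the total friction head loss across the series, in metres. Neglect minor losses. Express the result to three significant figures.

Pipe 1: V = 1.212 m/s, Re = 2.26×10^5, ε/D = 3.92×10^-4, f = 0.01784, h_1 = f(L/D)V²/2g = 9.857 m
Pipe 2: V = 0.7497 m/s, Re = 1.78×10^5, ε/D = 1.39×10^-4, f = 0.01675, h_2 = f(L/D)V²/2g = 2.147 m
Pipe 3: V = 0.6749 m/s, Re = 1.69×10^5, ε/D = 0.00268, f = 0.02618, h_3 = f(L/D)V²/2g = 1.180 m
Series → Q common, losses add: H = Σh = 13.18 m

H ≈ 13.2 m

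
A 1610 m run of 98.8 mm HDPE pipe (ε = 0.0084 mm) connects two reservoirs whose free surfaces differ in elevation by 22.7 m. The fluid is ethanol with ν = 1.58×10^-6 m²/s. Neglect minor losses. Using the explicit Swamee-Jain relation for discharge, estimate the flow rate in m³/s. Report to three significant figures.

Swamee-Jain (Type II): Q = -0.965·√(gD⁵h_f/L)·ln[ε/(3.7D) + √(3.17ν²L/(gD³h_f))]
√(gD⁵h_f/L) = √(9.81·0.0988⁵·22.7/1610) = 0.001141
ε/(3.7D) = 2.30×10^-5; √(3.17ν²L/(gD³h_f)) = 2.44×10^-4
Q = -0.965·0.001141·ln(2.665×10^-4) = 0.009063 m³/s
Check: V = 1.18 m/s, Re = 7.39×10^4, f = 0.01947, h_f = 22.6 m ≈ 22.7 m ✓

Q ≈ 0.00906 m³/s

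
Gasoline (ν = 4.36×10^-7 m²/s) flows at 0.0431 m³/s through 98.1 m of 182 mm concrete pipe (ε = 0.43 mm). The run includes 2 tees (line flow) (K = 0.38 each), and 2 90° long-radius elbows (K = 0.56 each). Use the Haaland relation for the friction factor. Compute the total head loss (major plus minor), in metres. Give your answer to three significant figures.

H_L ≈ 2.13 m

V = 4Q/(πD²) = 1.657 m/s; V²/2g = 0.1399 m
Re = 6.92×10^5, ε/D = 0.00236 → f = 0.02475 (Haaland)
Major: h_f = f(L/D)·V²/2g = 0.02475·539.0·0.1399 = 1.866 m
Minor: ΣK = 1.88; h_m = ΣK·V²/2g = 0.2630 m
Total H_L = 1.866 + 0.2630 = 2.129 m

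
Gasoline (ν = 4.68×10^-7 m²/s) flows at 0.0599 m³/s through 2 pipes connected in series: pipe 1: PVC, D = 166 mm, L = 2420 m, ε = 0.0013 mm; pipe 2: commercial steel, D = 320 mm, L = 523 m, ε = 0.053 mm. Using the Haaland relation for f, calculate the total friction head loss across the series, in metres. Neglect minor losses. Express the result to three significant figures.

H ≈ 67.6 m

Pipe 1: V = 2.768 m/s, Re = 9.82×10^5, ε/D = 7.83×10^-6, f = 0.01176, h_1 = f(L/D)V²/2g = 66.93 m
Pipe 2: V = 0.7448 m/s, Re = 5.09×10^5, ε/D = 1.66×10^-4, f = 0.01493, h_2 = f(L/D)V²/2g = 0.6900 m
Series → Q common, losses add: H = Σh = 67.62 m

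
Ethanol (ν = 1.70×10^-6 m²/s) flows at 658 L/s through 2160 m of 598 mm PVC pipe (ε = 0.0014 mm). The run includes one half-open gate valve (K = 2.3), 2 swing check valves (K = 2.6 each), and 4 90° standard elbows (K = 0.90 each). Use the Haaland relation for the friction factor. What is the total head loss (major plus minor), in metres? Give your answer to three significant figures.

V = 4Q/(πD²) = 2.343 m/s; V²/2g = 0.2797 m
Re = 8.24×10^5, ε/D = 2.34×10^-6 → f = 0.01201 (Haaland)
Major: h_f = f(L/D)·V²/2g = 0.01201·3612·0.2797 = 12.13 m
Minor: ΣK = 11.1; h_m = ΣK·V²/2g = 3.105 m
Total H_L = 12.13 + 3.105 = 15.24 m

H_L ≈ 15.2 m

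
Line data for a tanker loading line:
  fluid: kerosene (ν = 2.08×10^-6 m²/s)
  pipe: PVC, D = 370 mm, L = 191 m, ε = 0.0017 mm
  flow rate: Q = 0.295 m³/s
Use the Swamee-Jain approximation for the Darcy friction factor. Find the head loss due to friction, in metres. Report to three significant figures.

V = 4Q/(πD²) = 4·0.295/(π·0.370²) = 2.744 m/s
Re = VD/ν = 2.744·0.370/2.08×10^-6 = 4.88×10^5 → turbulent
ε/D = 0.0017/370 = 4.59×10^-6
Swamee-Jain: f = 0.01322
h_f = f(L/D)V²/(2g) = 0.01322·(191/0.370)·2.744²/(2·9.81) = 2.618 m

h_f ≈ 2.62 m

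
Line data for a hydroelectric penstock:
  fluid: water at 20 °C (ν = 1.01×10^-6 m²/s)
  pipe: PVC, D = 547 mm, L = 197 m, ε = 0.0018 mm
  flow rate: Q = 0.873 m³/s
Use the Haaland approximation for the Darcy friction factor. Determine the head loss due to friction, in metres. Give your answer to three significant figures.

V = 4Q/(πD²) = 4·0.873/(π·0.547²) = 3.715 m/s
Re = VD/ν = 3.715·0.547/1.01×10^-6 = 2.01×10^6 → turbulent
ε/D = 0.0018/547 = 3.29×10^-6
Haaland: f = 0.01043
h_f = f(L/D)V²/(2g) = 0.01043·(197/0.547)·3.715²/(2·9.81) = 2.641 m

h_f ≈ 2.64 m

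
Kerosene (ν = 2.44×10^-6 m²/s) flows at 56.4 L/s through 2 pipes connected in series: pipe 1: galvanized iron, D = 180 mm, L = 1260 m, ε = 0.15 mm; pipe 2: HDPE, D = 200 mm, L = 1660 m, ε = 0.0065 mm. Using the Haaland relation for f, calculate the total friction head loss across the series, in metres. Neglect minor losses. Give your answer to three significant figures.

H ≈ 58.6 m

Pipe 1: V = 2.216 m/s, Re = 1.64×10^5, ε/D = 8.33×10^-4, f = 0.02049, h_1 = f(L/D)V²/2g = 35.92 m
Pipe 2: V = 1.795 m/s, Re = 1.47×10^5, ε/D = 3.25×10^-5, f = 0.01664, h_2 = f(L/D)V²/2g = 22.69 m
Series → Q common, losses add: H = Σh = 58.61 m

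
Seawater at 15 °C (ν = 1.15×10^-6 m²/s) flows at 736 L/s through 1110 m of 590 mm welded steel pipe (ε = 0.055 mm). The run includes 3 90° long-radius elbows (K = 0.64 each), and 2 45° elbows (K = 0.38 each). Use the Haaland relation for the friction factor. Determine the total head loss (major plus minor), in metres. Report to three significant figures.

H_L ≈ 9.96 m

V = 4Q/(πD²) = 2.692 m/s; V²/2g = 0.3694 m
Re = 1.38×10^6, ε/D = 9.32×10^-5 → f = 0.01290 (Haaland)
Major: h_f = f(L/D)·V²/2g = 0.01290·1881·0.3694 = 8.966 m
Minor: ΣK = 2.68; h_m = ΣK·V²/2g = 0.9899 m
Total H_L = 8.966 + 0.9899 = 9.956 m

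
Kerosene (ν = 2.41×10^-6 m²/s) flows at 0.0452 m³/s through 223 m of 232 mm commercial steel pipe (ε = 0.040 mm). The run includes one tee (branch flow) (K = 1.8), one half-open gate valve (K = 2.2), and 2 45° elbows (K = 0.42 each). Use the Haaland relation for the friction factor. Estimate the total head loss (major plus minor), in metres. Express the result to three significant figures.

V = 4Q/(πD²) = 1.069 m/s; V²/2g = 0.05827 m
Re = 1.03×10^5, ε/D = 1.72×10^-4 → f = 0.01851 (Haaland)
Major: h_f = f(L/D)·V²/2g = 0.01851·961.2·0.05827 = 1.037 m
Minor: ΣK = 4.84; h_m = ΣK·V²/2g = 0.2820 m
Total H_L = 1.037 + 0.2820 = 1.319 m

H_L ≈ 1.32 m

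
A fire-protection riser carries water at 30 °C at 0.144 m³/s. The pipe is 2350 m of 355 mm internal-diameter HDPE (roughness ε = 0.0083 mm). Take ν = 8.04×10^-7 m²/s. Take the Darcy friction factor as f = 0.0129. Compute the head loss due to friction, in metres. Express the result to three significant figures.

V = 4Q/(πD²) = 4·0.144/(π·0.355²) = 1.455 m/s
h_f = f(L/D)V²/(2g) = 0.01290·(2350/0.355)·1.455²/(2·9.81) = 9.212 m

h_f ≈ 9.21 m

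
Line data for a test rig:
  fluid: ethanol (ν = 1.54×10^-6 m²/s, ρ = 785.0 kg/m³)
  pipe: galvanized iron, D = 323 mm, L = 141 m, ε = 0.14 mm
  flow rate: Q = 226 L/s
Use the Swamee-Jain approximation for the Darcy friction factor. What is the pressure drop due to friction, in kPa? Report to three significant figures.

Δp ≈ 22.4 kPa

V = 4Q/(πD²) = 4·0.226/(π·0.323²) = 2.758 m/s
Re = VD/ν = 2.758·0.323/1.54×10^-6 = 5.78×10^5 → turbulent
ε/D = 0.14/323 = 4.33×10^-4
Swamee-Jain: f = 0.01721
h_f = f(L/D)V²/(2g) = 0.01721·(141/0.323)·2.758²/(2·9.81) = 2.914 m
Δp = ρg·h_f = 785.0·9.81·2.914 = 22.44 kPa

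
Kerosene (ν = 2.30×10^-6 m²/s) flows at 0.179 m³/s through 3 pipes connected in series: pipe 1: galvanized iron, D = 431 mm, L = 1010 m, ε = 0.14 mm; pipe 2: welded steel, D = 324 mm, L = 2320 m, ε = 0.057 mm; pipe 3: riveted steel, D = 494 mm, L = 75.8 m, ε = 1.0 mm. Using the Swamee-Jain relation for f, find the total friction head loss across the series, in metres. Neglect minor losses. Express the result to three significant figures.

Pipe 1: V = 1.227 m/s, Re = 2.30×10^5, ε/D = 3.25×10^-4, f = 0.01768, h_1 = f(L/D)V²/2g = 3.178 m
Pipe 2: V = 2.171 m/s, Re = 3.06×10^5, ε/D = 1.76×10^-4, f = 0.01608, h_2 = f(L/D)V²/2g = 27.66 m
Pipe 3: V = 0.9339 m/s, Re = 2.01×10^5, ε/D = 0.00202, f = 0.02455, h_3 = f(L/D)V²/2g = 0.1675 m
Series → Q common, losses add: H = Σh = 31.00 m

H ≈ 31.0 m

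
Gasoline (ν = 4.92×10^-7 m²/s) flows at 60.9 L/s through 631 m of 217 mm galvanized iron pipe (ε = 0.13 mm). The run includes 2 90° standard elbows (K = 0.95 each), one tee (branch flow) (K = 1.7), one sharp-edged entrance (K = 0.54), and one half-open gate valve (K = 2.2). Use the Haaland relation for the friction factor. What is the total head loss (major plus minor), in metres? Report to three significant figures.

H_L ≈ 8.09 m

V = 4Q/(πD²) = 1.647 m/s; V²/2g = 0.1382 m
Re = 7.26×10^5, ε/D = 5.99×10^-4 → f = 0.01796 (Haaland)
Major: h_f = f(L/D)·V²/2g = 0.01796·2908·0.1382 = 7.217 m
Minor: ΣK = 6.34; h_m = ΣK·V²/2g = 0.8762 m
Total H_L = 7.217 + 0.8762 = 8.093 m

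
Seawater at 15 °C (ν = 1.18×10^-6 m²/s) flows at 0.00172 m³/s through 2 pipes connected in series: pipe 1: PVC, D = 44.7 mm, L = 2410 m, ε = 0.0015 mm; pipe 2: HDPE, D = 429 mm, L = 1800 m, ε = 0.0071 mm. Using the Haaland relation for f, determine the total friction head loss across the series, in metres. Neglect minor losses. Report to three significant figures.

Pipe 1: V = 1.096 m/s, Re = 4.15×10^4, ε/D = 3.36×10^-5, f = 0.02168, h_1 = f(L/D)V²/2g = 71.58 m
Pipe 2: V = 0.01190 m/s, Re = 4330, ε/D = 1.66×10^-5, f = 0.03945, h_2 = f(L/D)V²/2g = 0.001195 m
Series → Q common, losses add: H = Σh = 71.58 m

H ≈ 71.6 m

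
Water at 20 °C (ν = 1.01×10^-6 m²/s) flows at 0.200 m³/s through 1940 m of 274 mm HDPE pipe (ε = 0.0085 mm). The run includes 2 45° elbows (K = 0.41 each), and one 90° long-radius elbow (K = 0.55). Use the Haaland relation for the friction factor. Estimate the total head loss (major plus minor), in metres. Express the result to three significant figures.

H_L ≈ 51.9 m

V = 4Q/(πD²) = 3.392 m/s; V²/2g = 0.5864 m
Re = 9.20×10^5, ε/D = 3.10×10^-5 → f = 0.01231 (Haaland)
Major: h_f = f(L/D)·V²/2g = 0.01231·7080·0.5864 = 51.09 m
Minor: ΣK = 1.37; h_m = ΣK·V²/2g = 0.8033 m
Total H_L = 51.09 + 0.8033 = 51.89 m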